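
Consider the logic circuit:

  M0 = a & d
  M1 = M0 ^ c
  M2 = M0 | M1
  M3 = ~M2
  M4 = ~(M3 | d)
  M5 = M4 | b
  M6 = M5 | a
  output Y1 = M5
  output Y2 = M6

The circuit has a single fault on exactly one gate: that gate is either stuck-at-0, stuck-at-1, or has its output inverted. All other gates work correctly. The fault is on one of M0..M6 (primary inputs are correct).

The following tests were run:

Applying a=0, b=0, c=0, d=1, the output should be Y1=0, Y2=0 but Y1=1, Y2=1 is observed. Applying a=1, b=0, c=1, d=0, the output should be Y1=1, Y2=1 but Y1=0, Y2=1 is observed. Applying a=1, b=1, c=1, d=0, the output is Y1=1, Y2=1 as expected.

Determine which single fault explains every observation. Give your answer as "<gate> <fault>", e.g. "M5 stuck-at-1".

M4 inverted output

Fault-free values for test 1 (a=0, b=0, c=0, d=1): M0=0, M1=0, M2=0, M3=1, M4=0, M5=0, M6=0, giving Y1=0, Y2=0. Observed Y1=1, Y2=1.
Test 1: faults giving observed Y1=1, Y2=1 are {M4 stuck-at-1, M4 inverted output, M5 stuck-at-1, M5 inverted output}.
Test 2 (a=1, b=0, c=1, d=0): fault-free M0=0, M1=1, M2=1, M3=0, M4=1, M5=1, M6=1 → Y1=1, Y2=1; observed Y1=0, Y2=1. Eliminates M4 stuck-at-1, M5 stuck-at-1.
Test 3 (a=1, b=1, c=1, d=0): fault-free M0=0, M1=1, M2=1, M3=0, M4=1, M5=1, M6=1 → Y1=1, Y2=1; observed Y1=1, Y2=1. Eliminates M5 inverted output.
Only M4 inverted output is consistent with every test.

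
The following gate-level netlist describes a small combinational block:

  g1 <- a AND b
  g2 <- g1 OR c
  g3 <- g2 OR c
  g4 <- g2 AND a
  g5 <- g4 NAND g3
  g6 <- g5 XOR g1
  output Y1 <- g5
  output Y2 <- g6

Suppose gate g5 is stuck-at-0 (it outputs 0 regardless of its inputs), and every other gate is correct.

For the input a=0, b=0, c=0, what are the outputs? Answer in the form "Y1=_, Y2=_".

Propagate with g5 forced: g1=0, g2=0, g3=0, g4=0, g5=0 [stuck-at-0], g6=0.
So the outputs are Y1=0, Y2=0. (Without the fault they would be Y1=1, Y2=1.)

Y1=0, Y2=0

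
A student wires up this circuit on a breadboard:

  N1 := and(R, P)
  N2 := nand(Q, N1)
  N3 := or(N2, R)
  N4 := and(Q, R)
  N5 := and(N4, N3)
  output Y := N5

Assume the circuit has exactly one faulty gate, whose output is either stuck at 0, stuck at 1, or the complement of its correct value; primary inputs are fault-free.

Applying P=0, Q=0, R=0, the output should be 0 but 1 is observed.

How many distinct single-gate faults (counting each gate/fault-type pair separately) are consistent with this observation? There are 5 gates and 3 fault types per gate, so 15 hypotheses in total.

4

Fault-free: N1=0, N2=1, N3=1, N4=0, N5=0 → 0. Observed 1.
  N1: none of the 3 fault types match ✗
  N2: none of the 3 fault types match ✗
  N3: none of the 3 fault types match ✗
  N4: stuck-at-1, inverted output ✓; others ✗
  N5: stuck-at-1, inverted output ✓; others ✗
Consistent faults: {N4 stuck-at-1, N4 inverted output, N5 stuck-at-1, N5 inverted output} — 4 in all.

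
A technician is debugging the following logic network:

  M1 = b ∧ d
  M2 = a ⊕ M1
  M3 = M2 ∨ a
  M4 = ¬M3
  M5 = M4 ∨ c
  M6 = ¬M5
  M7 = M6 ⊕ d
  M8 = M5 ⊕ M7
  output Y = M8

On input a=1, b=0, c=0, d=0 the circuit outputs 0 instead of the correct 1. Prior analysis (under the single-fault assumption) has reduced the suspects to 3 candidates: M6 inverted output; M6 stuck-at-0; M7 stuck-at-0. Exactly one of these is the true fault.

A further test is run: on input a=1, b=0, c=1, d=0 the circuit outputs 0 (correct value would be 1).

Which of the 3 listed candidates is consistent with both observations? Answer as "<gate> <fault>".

M6 inverted output

Evaluate each candidate on input a=1, b=0, c=1, d=0:
  M6 inverted output: M1=0, M2=1, M3=1, M4=0, M5=1, M6=1 [inverted output], M7=1, M8=0 → 0 — matches
  M6 stuck-at-0: M1=0, M2=1, M3=1, M4=0, M5=1, M6=0 [stuck-at-0], M7=0, M8=1 → 1 — eliminated
  M7 stuck-at-0: M1=0, M2=1, M3=1, M4=0, M5=1, M6=0, M7=0 [stuck-at-0], M8=1 → 1 — eliminated
Only M6 inverted output reproduces the observed 0.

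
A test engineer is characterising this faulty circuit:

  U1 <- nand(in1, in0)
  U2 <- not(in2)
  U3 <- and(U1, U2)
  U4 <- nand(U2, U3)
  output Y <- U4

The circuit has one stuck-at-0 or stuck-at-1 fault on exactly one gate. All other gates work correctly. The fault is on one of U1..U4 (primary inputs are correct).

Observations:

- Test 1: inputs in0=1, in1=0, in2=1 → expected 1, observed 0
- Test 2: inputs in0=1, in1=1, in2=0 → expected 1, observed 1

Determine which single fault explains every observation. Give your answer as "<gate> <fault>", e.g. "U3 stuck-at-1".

U2 stuck-at-1

Fault-free values for test 1 (in0=1, in1=0, in2=1): U1=1, U2=0, U3=0, U4=1, giving Y=1. Observed 0.
Test 1: faults giving observed 0 are {U2 stuck-at-1, U4 stuck-at-0}.
Test 2 (in0=1, in1=1, in2=0): fault-free U1=0, U2=1, U3=0, U4=1 → 1; observed 1. Eliminates U4 stuck-at-0.
Only U2 stuck-at-1 is consistent with every test.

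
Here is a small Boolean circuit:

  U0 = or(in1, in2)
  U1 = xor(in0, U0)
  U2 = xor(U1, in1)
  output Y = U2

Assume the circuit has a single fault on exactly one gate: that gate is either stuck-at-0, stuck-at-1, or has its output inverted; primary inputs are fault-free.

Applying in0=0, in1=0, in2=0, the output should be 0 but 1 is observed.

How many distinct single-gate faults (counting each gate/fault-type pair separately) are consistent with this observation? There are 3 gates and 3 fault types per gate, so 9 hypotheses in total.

6

Fault-free: U0=0, U1=0, U2=0 → 0. Observed 1.
  U0 stuck-at-0: output 0 ✗
  U0 stuck-at-1: output 1 ✓
  U0 inverted output: output 1 ✓
  U1 stuck-at-0: output 0 ✗
  U1 stuck-at-1: output 1 ✓
  U1 inverted output: output 1 ✓
  U2 stuck-at-0: output 0 ✗
  U2 stuck-at-1: output 1 ✓
  U2 inverted output: output 1 ✓
Consistent faults: {U0 stuck-at-1, U0 inverted output, U1 stuck-at-1, U1 inverted output, U2 stuck-at-1, U2 inverted output} — 6 in all.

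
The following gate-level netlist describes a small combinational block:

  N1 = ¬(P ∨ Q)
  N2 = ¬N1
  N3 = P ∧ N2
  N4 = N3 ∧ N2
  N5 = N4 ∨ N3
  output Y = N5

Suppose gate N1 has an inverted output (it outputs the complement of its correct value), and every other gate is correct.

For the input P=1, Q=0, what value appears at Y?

0

Propagate with N1 forced: N1=1 [inverted output], N2=0, N3=0, N4=0, N5=0.
So Y = 0. (Without the fault it would be 1.)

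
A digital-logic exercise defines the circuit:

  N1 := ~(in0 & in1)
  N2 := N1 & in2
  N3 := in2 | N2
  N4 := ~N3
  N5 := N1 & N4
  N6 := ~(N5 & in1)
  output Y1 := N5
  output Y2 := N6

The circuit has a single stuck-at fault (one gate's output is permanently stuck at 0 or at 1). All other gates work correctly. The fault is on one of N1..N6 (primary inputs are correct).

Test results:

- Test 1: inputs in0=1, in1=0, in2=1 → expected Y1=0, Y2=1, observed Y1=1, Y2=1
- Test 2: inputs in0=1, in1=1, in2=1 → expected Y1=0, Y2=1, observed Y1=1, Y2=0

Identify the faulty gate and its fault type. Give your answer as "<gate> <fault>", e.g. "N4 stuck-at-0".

N5 stuck-at-1

Fault-free values for test 1 (in0=1, in1=0, in2=1): N1=1, N2=1, N3=1, N4=0, N5=0, N6=1, giving Y1=0, Y2=1. Observed Y1=1, Y2=1.
Test 1: faults giving observed Y1=1, Y2=1 are {N3 stuck-at-0, N4 stuck-at-1, N5 stuck-at-1}.
Test 2 (in0=1, in1=1, in2=1): fault-free N1=0, N2=0, N3=1, N4=0, N5=0, N6=1 → Y1=0, Y2=1; observed Y1=1, Y2=0. Eliminates N3 stuck-at-0, N4 stuck-at-1.
Only N5 stuck-at-1 is consistent with every test.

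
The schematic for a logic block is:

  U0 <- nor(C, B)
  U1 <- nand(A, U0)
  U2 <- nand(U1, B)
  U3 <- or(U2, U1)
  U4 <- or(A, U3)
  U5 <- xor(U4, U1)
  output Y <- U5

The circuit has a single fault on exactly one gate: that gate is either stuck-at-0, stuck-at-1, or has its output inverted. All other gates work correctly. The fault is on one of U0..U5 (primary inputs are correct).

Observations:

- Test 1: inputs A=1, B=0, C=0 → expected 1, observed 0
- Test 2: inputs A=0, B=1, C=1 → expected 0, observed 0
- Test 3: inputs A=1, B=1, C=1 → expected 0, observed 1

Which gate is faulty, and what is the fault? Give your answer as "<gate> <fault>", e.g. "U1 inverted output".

Fault-free values for test 1 (A=1, B=0, C=0): U0=1, U1=0, U2=1, U3=1, U4=1, U5=1, giving Y=1. Observed 0.
Test 1: faults giving observed 0 are {U0 stuck-at-0, U0 inverted output, U1 stuck-at-1, U1 inverted output, U4 stuck-at-0, U4 inverted output, U5 stuck-at-0, U5 inverted output}.
Test 2 (A=0, B=1, C=1): fault-free U0=0, U1=1, U2=0, U3=1, U4=1, U5=0 → 0; observed 0. Eliminates U1 inverted output, U4 stuck-at-0, U4 inverted output, U5 inverted output.
Test 3 (A=1, B=1, C=1): fault-free U0=0, U1=1, U2=0, U3=1, U4=1, U5=0 → 0; observed 1. Eliminates U0 stuck-at-0, U1 stuck-at-1, U5 stuck-at-0.
Only U0 inverted output is consistent with every test.

U0 inverted output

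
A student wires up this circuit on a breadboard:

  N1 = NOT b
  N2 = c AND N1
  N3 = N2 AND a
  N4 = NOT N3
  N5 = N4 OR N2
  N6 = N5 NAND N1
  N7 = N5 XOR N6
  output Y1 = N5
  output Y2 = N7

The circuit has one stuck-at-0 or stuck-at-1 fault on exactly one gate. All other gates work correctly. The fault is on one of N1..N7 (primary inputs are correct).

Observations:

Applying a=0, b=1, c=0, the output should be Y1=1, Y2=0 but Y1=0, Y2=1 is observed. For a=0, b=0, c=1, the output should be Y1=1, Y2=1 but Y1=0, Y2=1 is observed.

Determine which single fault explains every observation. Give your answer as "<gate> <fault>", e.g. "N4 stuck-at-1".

Fault-free values for test 1 (a=0, b=1, c=0): N1=0, N2=0, N3=0, N4=1, N5=1, N6=1, N7=0, giving Y1=1, Y2=0. Observed Y1=0, Y2=1.
Test 1: faults giving observed Y1=0, Y2=1 are {N3 stuck-at-1, N4 stuck-at-0, N5 stuck-at-0}.
Test 2 (a=0, b=0, c=1): fault-free N1=1, N2=1, N3=0, N4=1, N5=1, N6=0, N7=1 → Y1=1, Y2=1; observed Y1=0, Y2=1. Eliminates N3 stuck-at-1, N4 stuck-at-0.
Only N5 stuck-at-0 is consistent with every test.

N5 stuck-at-0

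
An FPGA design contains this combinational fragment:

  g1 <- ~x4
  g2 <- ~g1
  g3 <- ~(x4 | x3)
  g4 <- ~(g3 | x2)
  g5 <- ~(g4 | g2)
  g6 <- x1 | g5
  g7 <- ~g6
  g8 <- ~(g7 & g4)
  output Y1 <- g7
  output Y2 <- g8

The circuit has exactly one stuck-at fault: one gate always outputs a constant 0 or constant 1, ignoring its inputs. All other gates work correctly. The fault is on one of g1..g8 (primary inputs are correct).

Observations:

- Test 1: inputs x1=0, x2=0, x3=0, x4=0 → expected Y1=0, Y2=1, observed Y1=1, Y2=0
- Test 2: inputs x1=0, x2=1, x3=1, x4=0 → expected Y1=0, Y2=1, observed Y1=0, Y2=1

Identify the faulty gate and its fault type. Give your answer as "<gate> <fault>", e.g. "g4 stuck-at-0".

g3 stuck-at-0

Fault-free values for test 1 (x1=0, x2=0, x3=0, x4=0): g1=1, g2=0, g3=1, g4=0, g5=1, g6=1, g7=0, g8=1, giving Y1=0, Y2=1. Observed Y1=1, Y2=0.
Test 1: faults giving observed Y1=1, Y2=0 are {g3 stuck-at-0, g4 stuck-at-1}.
Test 2 (x1=0, x2=1, x3=1, x4=0): fault-free g1=1, g2=0, g3=0, g4=0, g5=1, g6=1, g7=0, g8=1 → Y1=0, Y2=1; observed Y1=0, Y2=1. Eliminates g4 stuck-at-1.
Only g3 stuck-at-0 is consistent with every test.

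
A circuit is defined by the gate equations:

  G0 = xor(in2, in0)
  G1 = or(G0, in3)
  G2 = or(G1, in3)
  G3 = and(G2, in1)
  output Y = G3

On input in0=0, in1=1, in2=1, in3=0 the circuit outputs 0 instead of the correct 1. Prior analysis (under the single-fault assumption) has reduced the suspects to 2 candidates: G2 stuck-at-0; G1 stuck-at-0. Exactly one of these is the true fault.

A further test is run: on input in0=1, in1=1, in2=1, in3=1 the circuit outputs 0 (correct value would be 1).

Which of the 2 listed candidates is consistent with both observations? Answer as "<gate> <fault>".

Evaluate each candidate on input in0=1, in1=1, in2=1, in3=1:
  G2 stuck-at-0: G0=0, G1=1, G2=0 [stuck-at-0], G3=0 → 0 — matches
  G1 stuck-at-0: G0=0, G1=0 [stuck-at-0], G2=1, G3=1 → 1 — eliminated
Only G2 stuck-at-0 reproduces the observed 0.

G2 stuck-at-0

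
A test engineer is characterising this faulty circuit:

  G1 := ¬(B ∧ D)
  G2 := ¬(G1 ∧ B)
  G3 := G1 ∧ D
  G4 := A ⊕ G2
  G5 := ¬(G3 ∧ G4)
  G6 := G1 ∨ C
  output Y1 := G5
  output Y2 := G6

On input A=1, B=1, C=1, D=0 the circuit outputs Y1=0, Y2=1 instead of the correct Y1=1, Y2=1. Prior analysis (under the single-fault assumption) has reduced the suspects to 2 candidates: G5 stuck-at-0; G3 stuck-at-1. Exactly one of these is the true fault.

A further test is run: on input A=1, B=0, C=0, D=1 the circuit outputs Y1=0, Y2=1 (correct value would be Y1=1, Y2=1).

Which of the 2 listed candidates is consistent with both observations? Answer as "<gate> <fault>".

G5 stuck-at-0

Evaluate each candidate on input A=1, B=0, C=0, D=1:
  G5 stuck-at-0: G1=1, G2=1, G3=1, G4=0, G5=0 [stuck-at-0], G6=1 → Y1=0, Y2=1 — matches
  G3 stuck-at-1: G1=1, G2=1, G3=1 [stuck-at-1], G4=0, G5=1, G6=1 → Y1=1, Y2=1 — eliminated
Only G5 stuck-at-0 reproduces the observed Y1=0, Y2=1.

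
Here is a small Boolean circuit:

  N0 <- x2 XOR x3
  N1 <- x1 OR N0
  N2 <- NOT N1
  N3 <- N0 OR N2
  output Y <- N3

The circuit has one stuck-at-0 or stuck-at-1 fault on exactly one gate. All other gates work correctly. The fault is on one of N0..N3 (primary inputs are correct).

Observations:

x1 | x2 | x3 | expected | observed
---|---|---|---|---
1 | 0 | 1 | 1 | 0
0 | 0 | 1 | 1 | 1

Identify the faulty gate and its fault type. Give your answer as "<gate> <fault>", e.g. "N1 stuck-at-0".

N0 stuck-at-0

Fault-free values for test 1 (x1=1, x2=0, x3=1): N0=1, N1=1, N2=0, N3=1, giving Y=1. Observed 0.
Test 1: faults giving observed 0 are {N0 stuck-at-0, N3 stuck-at-0}.
Test 2 (x1=0, x2=0, x3=1): fault-free N0=1, N1=1, N2=0, N3=1 → 1; observed 1. Eliminates N3 stuck-at-0.
Only N0 stuck-at-0 is consistent with every test.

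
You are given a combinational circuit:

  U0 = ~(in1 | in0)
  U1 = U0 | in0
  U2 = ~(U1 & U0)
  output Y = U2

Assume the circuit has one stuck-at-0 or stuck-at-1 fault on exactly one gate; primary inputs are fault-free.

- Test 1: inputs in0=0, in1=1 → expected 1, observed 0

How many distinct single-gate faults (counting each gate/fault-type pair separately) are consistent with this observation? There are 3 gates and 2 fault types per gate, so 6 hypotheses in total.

2

Fault-free: U0=0, U1=0, U2=1 → 1. Observed 0.
  U0 stuck-at-0: output 1 ✗
  U0 stuck-at-1: output 0 ✓
  U1 stuck-at-0: output 1 ✗
  U1 stuck-at-1: output 1 ✗
  U2 stuck-at-0: output 0 ✓
  U2 stuck-at-1: output 1 ✗
Consistent faults: {U0 stuck-at-1, U2 stuck-at-0} — 2 in all.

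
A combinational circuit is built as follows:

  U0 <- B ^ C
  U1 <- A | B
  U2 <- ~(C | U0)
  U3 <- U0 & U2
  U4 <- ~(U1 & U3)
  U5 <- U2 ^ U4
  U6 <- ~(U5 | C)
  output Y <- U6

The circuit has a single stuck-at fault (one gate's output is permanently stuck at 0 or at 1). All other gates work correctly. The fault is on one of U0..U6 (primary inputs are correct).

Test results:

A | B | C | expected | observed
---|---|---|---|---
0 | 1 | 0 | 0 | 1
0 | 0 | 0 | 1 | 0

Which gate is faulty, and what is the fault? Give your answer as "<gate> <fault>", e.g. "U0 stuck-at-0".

Fault-free values for test 1 (A=0, B=1, C=0): U0=1, U1=1, U2=0, U3=0, U4=1, U5=1, U6=0, giving Y=0. Observed 1.
Test 1: faults giving observed 1 are {U0 stuck-at-0, U3 stuck-at-1, U4 stuck-at-0, U5 stuck-at-0, U6 stuck-at-1}.
Test 2 (A=0, B=0, C=0): fault-free U0=0, U1=0, U2=1, U3=0, U4=1, U5=0, U6=1 → 1; observed 0. Eliminates U0 stuck-at-0, U3 stuck-at-1, U5 stuck-at-0, U6 stuck-at-1.
Only U4 stuck-at-0 is consistent with every test.

U4 stuck-at-0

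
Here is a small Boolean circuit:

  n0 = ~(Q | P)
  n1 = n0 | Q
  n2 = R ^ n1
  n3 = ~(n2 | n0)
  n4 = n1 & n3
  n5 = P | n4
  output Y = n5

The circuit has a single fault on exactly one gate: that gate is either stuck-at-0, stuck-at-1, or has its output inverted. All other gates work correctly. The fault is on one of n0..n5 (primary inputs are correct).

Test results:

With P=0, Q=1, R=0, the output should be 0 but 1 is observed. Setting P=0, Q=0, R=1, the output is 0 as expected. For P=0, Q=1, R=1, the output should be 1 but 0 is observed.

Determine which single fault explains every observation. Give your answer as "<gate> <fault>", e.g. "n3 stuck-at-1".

n2 inverted output

Fault-free values for test 1 (P=0, Q=1, R=0): n0=0, n1=1, n2=1, n3=0, n4=0, n5=0, giving Y=0. Observed 1.
Test 1: faults giving observed 1 are {n2 stuck-at-0, n2 inverted output, n3 stuck-at-1, n3 inverted output, n4 stuck-at-1, n4 inverted output, n5 stuck-at-1, n5 inverted output}.
Test 2 (P=0, Q=0, R=1): fault-free n0=1, n1=1, n2=0, n3=0, n4=0, n5=0 → 0; observed 0. Eliminates n3 stuck-at-1, n3 inverted output, n4 stuck-at-1, n4 inverted output, n5 stuck-at-1, n5 inverted output.
Test 3 (P=0, Q=1, R=1): fault-free n0=0, n1=1, n2=0, n3=1, n4=1, n5=1 → 1; observed 0. Eliminates n2 stuck-at-0.
Only n2 inverted output is consistent with every test.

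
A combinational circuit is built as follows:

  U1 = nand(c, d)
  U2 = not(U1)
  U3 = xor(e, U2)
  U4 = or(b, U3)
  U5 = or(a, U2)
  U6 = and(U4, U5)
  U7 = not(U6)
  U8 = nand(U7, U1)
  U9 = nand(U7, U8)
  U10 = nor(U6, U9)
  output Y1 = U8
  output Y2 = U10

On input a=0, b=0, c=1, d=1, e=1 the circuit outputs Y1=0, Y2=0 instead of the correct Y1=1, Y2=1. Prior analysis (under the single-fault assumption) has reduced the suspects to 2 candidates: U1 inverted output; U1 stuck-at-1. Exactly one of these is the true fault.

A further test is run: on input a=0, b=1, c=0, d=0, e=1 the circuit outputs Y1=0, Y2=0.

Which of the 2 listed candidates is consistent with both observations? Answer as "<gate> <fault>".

U1 stuck-at-1

Evaluate each candidate on input a=0, b=1, c=0, d=0, e=1:
  U1 inverted output: U1=0 [inverted output], U2=1, U3=0, U4=1, U5=1, U6=1, U7=0, U8=1, U9=1, U10=0 → Y1=1, Y2=0 — eliminated
  U1 stuck-at-1: U1=1 [stuck-at-1], U2=0, U3=1, U4=1, U5=0, U6=0, U7=1, U8=0, U9=1, U10=0 → Y1=0, Y2=0 — matches
Only U1 stuck-at-1 reproduces the observed Y1=0, Y2=0.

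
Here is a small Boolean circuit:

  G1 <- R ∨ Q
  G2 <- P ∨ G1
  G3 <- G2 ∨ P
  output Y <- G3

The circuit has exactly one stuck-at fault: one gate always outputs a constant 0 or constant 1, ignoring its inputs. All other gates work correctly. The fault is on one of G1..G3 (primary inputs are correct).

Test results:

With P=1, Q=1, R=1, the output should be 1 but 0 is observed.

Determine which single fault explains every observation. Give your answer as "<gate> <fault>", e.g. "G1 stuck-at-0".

G3 stuck-at-0

Fault-free values for test 1 (P=1, Q=1, R=1): G1=1, G2=1, G3=1, giving Y=1. Observed 0.
Test 1: faults giving observed 0 are {G3 stuck-at-0}.
Only G3 stuck-at-0 is consistent with every test.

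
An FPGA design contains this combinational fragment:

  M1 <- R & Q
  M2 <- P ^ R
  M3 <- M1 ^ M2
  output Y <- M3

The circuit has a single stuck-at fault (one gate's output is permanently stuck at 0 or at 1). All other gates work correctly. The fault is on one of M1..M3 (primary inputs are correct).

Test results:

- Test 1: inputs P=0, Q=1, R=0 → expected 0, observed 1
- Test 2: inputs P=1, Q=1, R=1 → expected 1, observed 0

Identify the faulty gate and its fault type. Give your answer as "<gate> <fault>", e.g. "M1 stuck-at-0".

M2 stuck-at-1

Fault-free values for test 1 (P=0, Q=1, R=0): M1=0, M2=0, M3=0, giving Y=0. Observed 1.
Test 1: faults giving observed 1 are {M1 stuck-at-1, M2 stuck-at-1, M3 stuck-at-1}.
Test 2 (P=1, Q=1, R=1): fault-free M1=1, M2=0, M3=1 → 1; observed 0. Eliminates M1 stuck-at-1, M3 stuck-at-1.
Only M2 stuck-at-1 is consistent with every test.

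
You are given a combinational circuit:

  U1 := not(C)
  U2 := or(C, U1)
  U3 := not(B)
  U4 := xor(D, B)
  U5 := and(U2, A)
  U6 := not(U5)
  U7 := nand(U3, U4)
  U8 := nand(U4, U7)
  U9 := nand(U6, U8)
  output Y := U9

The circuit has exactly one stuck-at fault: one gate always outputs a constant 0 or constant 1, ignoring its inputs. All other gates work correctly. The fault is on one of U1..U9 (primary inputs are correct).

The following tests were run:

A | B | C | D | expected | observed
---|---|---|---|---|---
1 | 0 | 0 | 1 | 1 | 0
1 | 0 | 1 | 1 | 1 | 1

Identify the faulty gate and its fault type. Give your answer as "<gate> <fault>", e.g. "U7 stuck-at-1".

Fault-free values for test 1 (A=1, B=0, C=0, D=1): U1=1, U2=1, U3=1, U4=1, U5=1, U6=0, U7=0, U8=1, U9=1, giving Y=1. Observed 0.
Test 1: faults giving observed 0 are {U1 stuck-at-0, U2 stuck-at-0, U5 stuck-at-0, U6 stuck-at-1, U9 stuck-at-0}.
Test 2 (A=1, B=0, C=1, D=1): fault-free U1=0, U2=1, U3=1, U4=1, U5=1, U6=0, U7=0, U8=1, U9=1 → 1; observed 1. Eliminates U2 stuck-at-0, U5 stuck-at-0, U6 stuck-at-1, U9 stuck-at-0.
Only U1 stuck-at-0 is consistent with every test.

U1 stuck-at-0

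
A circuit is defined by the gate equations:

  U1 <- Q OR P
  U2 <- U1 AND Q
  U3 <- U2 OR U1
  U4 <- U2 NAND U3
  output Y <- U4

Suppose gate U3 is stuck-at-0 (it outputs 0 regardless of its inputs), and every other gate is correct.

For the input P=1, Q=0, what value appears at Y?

Propagate with U3 forced: U1=1, U2=0, U3=0 [stuck-at-0], U4=1.
So Y = 1. (Same as the fault-free value — the fault is masked on this input.)

1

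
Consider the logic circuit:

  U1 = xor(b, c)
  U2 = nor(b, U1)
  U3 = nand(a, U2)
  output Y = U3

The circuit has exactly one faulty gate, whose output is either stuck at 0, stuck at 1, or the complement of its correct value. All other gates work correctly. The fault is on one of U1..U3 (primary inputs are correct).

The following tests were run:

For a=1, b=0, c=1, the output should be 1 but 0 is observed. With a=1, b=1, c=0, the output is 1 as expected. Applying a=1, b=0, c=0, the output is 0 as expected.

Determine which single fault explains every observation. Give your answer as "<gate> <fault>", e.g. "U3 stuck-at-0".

Fault-free values for test 1 (a=1, b=0, c=1): U1=1, U2=0, U3=1, giving Y=1. Observed 0.
Test 1: faults giving observed 0 are {U1 stuck-at-0, U1 inverted output, U2 stuck-at-1, U2 inverted output, U3 stuck-at-0, U3 inverted output}.
Test 2 (a=1, b=1, c=0): fault-free U1=1, U2=0, U3=1 → 1; observed 1. Eliminates U2 stuck-at-1, U2 inverted output, U3 stuck-at-0, U3 inverted output.
Test 3 (a=1, b=0, c=0): fault-free U1=0, U2=1, U3=0 → 0; observed 0. Eliminates U1 inverted output.
Only U1 stuck-at-0 is consistent with every test.

U1 stuck-at-0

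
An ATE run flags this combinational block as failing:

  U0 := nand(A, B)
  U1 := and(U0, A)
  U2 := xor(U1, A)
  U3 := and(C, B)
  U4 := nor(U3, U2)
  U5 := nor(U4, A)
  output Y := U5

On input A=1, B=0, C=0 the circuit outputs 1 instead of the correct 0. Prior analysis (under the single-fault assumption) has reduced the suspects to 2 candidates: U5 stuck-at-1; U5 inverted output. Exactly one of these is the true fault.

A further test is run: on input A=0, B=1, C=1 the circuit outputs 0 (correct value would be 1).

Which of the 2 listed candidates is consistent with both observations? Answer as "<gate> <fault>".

U5 inverted output

Evaluate each candidate on input A=0, B=1, C=1:
  U5 stuck-at-1: U0=1, U1=0, U2=0, U3=1, U4=0, U5=1 [stuck-at-1] → 1 — eliminated
  U5 inverted output: U0=1, U1=0, U2=0, U3=1, U4=0, U5=0 [inverted output] → 0 — matches
Only U5 inverted output reproduces the observed 0.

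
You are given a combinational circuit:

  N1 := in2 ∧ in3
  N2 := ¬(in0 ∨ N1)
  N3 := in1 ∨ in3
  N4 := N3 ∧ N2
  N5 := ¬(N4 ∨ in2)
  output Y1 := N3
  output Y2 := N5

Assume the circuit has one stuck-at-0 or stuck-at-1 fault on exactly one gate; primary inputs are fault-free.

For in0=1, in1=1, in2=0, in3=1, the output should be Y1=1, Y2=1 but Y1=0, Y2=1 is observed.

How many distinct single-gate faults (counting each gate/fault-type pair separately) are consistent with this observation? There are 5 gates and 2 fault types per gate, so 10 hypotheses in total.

1

Fault-free: N1=0, N2=0, N3=1, N4=0, N5=1 → Y1=1, Y2=1. Observed Y1=0, Y2=1.
  N1 stuck-at-0: output Y1=1, Y2=1 ✗
  N1 stuck-at-1: output Y1=1, Y2=1 ✗
  N2 stuck-at-0: output Y1=1, Y2=1 ✗
  N2 stuck-at-1: output Y1=1, Y2=0 ✗
  N3 stuck-at-0: output Y1=0, Y2=1 ✓
  N3 stuck-at-1: output Y1=1, Y2=1 ✗
  N4 stuck-at-0: output Y1=1, Y2=1 ✗
  N4 stuck-at-1: output Y1=1, Y2=0 ✗
  N5 stuck-at-0: output Y1=1, Y2=0 ✗
  N5 stuck-at-1: output Y1=1, Y2=1 ✗
Consistent faults: {N3 stuck-at-0} — 1 in all.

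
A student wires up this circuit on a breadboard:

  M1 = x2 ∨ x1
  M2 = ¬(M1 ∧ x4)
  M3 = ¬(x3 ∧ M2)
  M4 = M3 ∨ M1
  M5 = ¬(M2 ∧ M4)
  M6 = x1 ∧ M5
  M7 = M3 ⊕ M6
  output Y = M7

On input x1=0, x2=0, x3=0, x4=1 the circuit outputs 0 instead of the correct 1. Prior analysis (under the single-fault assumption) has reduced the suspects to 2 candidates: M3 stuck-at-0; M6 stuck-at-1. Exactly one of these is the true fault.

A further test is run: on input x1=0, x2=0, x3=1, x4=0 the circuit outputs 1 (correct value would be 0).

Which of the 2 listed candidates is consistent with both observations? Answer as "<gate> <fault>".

M6 stuck-at-1

Evaluate each candidate on input x1=0, x2=0, x3=1, x4=0:
  M3 stuck-at-0: M1=0, M2=1, M3=0 [stuck-at-0], M4=0, M5=1, M6=0, M7=0 → 0 — eliminated
  M6 stuck-at-1: M1=0, M2=1, M3=0, M4=0, M5=1, M6=1 [stuck-at-1], M7=1 → 1 — matches
Only M6 stuck-at-1 reproduces the observed 1.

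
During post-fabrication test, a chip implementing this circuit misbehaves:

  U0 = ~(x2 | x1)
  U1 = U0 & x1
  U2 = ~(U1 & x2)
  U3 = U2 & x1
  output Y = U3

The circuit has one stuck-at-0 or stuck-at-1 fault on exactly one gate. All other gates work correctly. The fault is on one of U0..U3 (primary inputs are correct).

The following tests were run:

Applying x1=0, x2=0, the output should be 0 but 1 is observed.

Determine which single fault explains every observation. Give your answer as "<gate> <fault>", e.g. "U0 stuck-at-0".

Fault-free values for test 1 (x1=0, x2=0): U0=1, U1=0, U2=1, U3=0, giving Y=0. Observed 1.
Test 1: faults giving observed 1 are {U3 stuck-at-1}.
Only U3 stuck-at-1 is consistent with every test.

U3 stuck-at-1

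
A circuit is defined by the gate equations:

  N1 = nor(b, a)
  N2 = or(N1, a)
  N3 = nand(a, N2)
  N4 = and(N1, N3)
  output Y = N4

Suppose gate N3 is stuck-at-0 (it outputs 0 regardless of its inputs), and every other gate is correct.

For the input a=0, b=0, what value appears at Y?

Propagate with N3 forced: N1=1, N2=1, N3=0 [stuck-at-0], N4=0.
So Y = 0. (Without the fault it would be 1.)

0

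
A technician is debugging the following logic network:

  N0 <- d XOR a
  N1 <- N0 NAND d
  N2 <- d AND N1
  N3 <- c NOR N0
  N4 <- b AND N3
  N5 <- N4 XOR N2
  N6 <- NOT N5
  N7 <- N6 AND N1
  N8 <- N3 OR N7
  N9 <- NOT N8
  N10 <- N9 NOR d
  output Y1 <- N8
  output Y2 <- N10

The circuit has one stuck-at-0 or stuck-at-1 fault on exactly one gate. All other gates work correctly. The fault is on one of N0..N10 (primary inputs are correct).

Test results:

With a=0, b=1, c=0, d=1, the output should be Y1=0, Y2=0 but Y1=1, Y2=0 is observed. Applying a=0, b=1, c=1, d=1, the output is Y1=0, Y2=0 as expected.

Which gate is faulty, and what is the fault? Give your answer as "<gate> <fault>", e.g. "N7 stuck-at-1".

Fault-free values for test 1 (a=0, b=1, c=0, d=1): N0=1, N1=0, N2=0, N3=0, N4=0, N5=0, N6=1, N7=0, N8=0, N9=1, N10=0, giving Y1=0, Y2=0. Observed Y1=1, Y2=0.
Test 1: faults giving observed Y1=1, Y2=0 are {N0 stuck-at-0, N3 stuck-at-1, N7 stuck-at-1, N8 stuck-at-1}.
Test 2 (a=0, b=1, c=1, d=1): fault-free N0=1, N1=0, N2=0, N3=0, N4=0, N5=0, N6=1, N7=0, N8=0, N9=1, N10=0 → Y1=0, Y2=0; observed Y1=0, Y2=0. Eliminates N3 stuck-at-1, N7 stuck-at-1, N8 stuck-at-1.
Only N0 stuck-at-0 is consistent with every test.

N0 stuck-at-0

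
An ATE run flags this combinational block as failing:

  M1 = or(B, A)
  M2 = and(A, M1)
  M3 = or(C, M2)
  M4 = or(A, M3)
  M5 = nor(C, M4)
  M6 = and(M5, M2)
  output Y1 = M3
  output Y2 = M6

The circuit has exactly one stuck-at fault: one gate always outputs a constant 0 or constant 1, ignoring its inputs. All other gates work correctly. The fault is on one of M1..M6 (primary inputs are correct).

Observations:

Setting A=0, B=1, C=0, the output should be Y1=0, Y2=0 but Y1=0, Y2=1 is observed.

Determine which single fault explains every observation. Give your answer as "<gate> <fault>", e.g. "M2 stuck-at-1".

Fault-free values for test 1 (A=0, B=1, C=0): M1=1, M2=0, M3=0, M4=0, M5=1, M6=0, giving Y1=0, Y2=0. Observed Y1=0, Y2=1.
Test 1: faults giving observed Y1=0, Y2=1 are {M6 stuck-at-1}.
Only M6 stuck-at-1 is consistent with every test.

M6 stuck-at-1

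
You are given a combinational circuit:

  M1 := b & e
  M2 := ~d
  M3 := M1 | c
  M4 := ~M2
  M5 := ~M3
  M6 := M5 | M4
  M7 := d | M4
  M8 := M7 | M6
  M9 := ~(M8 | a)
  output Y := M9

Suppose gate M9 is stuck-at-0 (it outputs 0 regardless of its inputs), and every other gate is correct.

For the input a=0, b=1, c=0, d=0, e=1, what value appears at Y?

0

Propagate with M9 forced: M1=1, M2=1, M3=1, M4=0, M5=0, M6=0, M7=0, M8=0, M9=0 [stuck-at-0].
So Y = 0. (Without the fault it would be 1.)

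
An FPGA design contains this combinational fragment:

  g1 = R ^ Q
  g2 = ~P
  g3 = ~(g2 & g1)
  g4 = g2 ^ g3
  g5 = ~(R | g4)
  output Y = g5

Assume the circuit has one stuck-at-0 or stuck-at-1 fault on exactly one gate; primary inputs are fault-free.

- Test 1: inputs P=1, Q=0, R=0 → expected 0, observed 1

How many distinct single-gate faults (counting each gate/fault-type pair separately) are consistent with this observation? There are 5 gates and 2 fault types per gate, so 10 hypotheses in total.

4

Fault-free: g1=0, g2=0, g3=1, g4=1, g5=0 → 0. Observed 1.
  g1 stuck-at-0: output 0 ✗
  g1 stuck-at-1: output 0 ✗
  g2 stuck-at-0: output 0 ✗
  g2 stuck-at-1: output 1 ✓
  g3 stuck-at-0: output 1 ✓
  g3 stuck-at-1: output 0 ✗
  g4 stuck-at-0: output 1 ✓
  g4 stuck-at-1: output 0 ✗
  g5 stuck-at-0: output 0 ✗
  g5 stuck-at-1: output 1 ✓
Consistent faults: {g2 stuck-at-1, g3 stuck-at-0, g4 stuck-at-0, g5 stuck-at-1} — 4 in all.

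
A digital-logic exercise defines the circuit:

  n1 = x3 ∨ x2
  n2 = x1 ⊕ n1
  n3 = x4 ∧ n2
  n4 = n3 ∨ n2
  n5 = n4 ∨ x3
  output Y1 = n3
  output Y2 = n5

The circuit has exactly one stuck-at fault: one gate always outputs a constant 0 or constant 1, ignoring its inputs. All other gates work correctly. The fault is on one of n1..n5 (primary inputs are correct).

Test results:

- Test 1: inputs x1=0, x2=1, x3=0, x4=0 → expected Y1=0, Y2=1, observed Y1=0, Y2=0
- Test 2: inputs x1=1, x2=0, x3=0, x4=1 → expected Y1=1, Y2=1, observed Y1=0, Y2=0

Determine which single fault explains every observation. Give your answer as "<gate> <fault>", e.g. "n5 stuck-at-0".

n2 stuck-at-0

Fault-free values for test 1 (x1=0, x2=1, x3=0, x4=0): n1=1, n2=1, n3=0, n4=1, n5=1, giving Y1=0, Y2=1. Observed Y1=0, Y2=0.
Test 1: faults giving observed Y1=0, Y2=0 are {n1 stuck-at-0, n2 stuck-at-0, n4 stuck-at-0, n5 stuck-at-0}.
Test 2 (x1=1, x2=0, x3=0, x4=1): fault-free n1=0, n2=1, n3=1, n4=1, n5=1 → Y1=1, Y2=1; observed Y1=0, Y2=0. Eliminates n1 stuck-at-0, n4 stuck-at-0, n5 stuck-at-0.
Only n2 stuck-at-0 is consistent with every test.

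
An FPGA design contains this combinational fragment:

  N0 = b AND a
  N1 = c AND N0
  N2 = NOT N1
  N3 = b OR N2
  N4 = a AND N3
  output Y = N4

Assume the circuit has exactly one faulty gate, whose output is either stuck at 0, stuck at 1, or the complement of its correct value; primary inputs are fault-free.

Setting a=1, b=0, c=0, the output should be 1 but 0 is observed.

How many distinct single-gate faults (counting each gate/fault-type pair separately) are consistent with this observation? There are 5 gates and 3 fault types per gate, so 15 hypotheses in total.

Fault-free: N0=0, N1=0, N2=1, N3=1, N4=1 → 1. Observed 0.
  N0: none of the 3 fault types match ✗
  N1: stuck-at-1, inverted output ✓; others ✗
  N2: stuck-at-0, inverted output ✓; others ✗
  N3: stuck-at-0, inverted output ✓; others ✗
  N4: stuck-at-0, inverted output ✓; others ✗
Consistent faults: {N1 stuck-at-1, N1 inverted output, N2 stuck-at-0, N2 inverted output, N3 stuck-at-0, N3 inverted output, N4 stuck-at-0, N4 inverted output} — 8 in all.

8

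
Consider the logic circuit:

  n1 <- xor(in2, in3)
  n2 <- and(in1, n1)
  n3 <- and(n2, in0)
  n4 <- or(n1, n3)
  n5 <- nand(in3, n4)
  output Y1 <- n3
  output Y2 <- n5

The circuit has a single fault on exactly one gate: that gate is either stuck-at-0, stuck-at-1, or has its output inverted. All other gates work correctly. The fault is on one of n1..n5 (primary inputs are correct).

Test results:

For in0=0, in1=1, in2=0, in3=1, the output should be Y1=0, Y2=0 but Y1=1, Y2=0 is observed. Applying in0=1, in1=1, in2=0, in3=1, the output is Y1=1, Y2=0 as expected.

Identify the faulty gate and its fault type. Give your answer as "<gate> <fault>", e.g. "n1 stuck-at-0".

Fault-free values for test 1 (in0=0, in1=1, in2=0, in3=1): n1=1, n2=1, n3=0, n4=1, n5=0, giving Y1=0, Y2=0. Observed Y1=1, Y2=0.
Test 1: faults giving observed Y1=1, Y2=0 are {n3 stuck-at-1, n3 inverted output}.
Test 2 (in0=1, in1=1, in2=0, in3=1): fault-free n1=1, n2=1, n3=1, n4=1, n5=0 → Y1=1, Y2=0; observed Y1=1, Y2=0. Eliminates n3 inverted output.
Only n3 stuck-at-1 is consistent with every test.

n3 stuck-at-1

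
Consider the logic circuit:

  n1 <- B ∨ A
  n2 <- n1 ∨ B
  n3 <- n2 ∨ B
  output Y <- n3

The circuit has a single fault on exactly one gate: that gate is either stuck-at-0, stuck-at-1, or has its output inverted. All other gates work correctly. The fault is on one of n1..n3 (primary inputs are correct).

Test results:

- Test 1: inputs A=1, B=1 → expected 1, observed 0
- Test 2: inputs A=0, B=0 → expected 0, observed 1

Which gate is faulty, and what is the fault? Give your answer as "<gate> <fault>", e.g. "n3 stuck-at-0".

Fault-free values for test 1 (A=1, B=1): n1=1, n2=1, n3=1, giving Y=1. Observed 0.
Test 1: faults giving observed 0 are {n3 stuck-at-0, n3 inverted output}.
Test 2 (A=0, B=0): fault-free n1=0, n2=0, n3=0 → 0; observed 1. Eliminates n3 stuck-at-0.
Only n3 inverted output is consistent with every test.

n3 inverted output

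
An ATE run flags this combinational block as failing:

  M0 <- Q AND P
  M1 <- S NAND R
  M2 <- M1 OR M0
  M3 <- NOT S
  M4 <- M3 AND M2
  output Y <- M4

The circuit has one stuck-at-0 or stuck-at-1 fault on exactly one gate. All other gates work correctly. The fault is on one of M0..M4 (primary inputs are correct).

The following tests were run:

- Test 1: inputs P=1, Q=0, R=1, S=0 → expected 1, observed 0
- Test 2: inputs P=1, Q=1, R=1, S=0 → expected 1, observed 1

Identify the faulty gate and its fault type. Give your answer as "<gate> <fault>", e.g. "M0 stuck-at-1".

Fault-free values for test 1 (P=1, Q=0, R=1, S=0): M0=0, M1=1, M2=1, M3=1, M4=1, giving Y=1. Observed 0.
Test 1: faults giving observed 0 are {M1 stuck-at-0, M2 stuck-at-0, M3 stuck-at-0, M4 stuck-at-0}.
Test 2 (P=1, Q=1, R=1, S=0): fault-free M0=1, M1=1, M2=1, M3=1, M4=1 → 1; observed 1. Eliminates M2 stuck-at-0, M3 stuck-at-0, M4 stuck-at-0.
Only M1 stuck-at-0 is consistent with every test.

M1 stuck-at-0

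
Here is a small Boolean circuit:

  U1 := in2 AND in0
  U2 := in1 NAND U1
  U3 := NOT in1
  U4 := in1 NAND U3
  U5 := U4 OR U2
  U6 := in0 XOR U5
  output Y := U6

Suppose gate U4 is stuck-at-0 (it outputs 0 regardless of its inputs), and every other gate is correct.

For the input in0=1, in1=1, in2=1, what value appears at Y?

1

Propagate with U4 forced: U1=1, U2=0, U3=0, U4=0 [stuck-at-0], U5=0, U6=1.
So Y = 1. (Without the fault it would be 0.)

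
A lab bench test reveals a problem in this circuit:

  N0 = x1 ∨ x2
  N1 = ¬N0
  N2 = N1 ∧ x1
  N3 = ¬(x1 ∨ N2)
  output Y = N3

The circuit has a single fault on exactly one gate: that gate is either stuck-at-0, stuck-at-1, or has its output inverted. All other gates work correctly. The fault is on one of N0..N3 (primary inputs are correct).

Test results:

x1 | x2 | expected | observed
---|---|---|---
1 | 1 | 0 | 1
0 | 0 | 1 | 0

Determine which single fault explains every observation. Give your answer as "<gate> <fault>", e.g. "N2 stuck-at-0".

N3 inverted output

Fault-free values for test 1 (x1=1, x2=1): N0=1, N1=0, N2=0, N3=0, giving Y=0. Observed 1.
Test 1: faults giving observed 1 are {N3 stuck-at-1, N3 inverted output}.
Test 2 (x1=0, x2=0): fault-free N0=0, N1=1, N2=0, N3=1 → 1; observed 0. Eliminates N3 stuck-at-1.
Only N3 inverted output is consistent with every test.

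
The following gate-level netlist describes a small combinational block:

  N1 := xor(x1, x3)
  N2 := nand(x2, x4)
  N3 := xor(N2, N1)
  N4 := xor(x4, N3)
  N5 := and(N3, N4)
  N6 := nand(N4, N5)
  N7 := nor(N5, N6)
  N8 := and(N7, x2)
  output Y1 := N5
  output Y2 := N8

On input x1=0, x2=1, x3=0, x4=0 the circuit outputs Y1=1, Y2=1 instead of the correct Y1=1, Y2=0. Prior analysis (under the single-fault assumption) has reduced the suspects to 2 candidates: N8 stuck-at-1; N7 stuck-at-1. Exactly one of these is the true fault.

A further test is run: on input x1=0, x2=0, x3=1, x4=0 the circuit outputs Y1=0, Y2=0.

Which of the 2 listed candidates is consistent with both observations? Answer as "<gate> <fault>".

N7 stuck-at-1

Evaluate each candidate on input x1=0, x2=0, x3=1, x4=0:
  N8 stuck-at-1: N1=1, N2=1, N3=0, N4=0, N5=0, N6=1, N7=0, N8=1 [stuck-at-1] → Y1=0, Y2=1 — eliminated
  N7 stuck-at-1: N1=1, N2=1, N3=0, N4=0, N5=0, N6=1, N7=1 [stuck-at-1], N8=0 → Y1=0, Y2=0 — matches
Only N7 stuck-at-1 reproduces the observed Y1=0, Y2=0.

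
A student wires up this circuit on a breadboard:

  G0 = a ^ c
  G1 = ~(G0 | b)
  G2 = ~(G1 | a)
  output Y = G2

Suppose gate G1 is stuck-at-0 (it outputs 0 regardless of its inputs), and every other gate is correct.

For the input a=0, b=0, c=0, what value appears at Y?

Propagate with G1 forced: G0=0, G1=0 [stuck-at-0], G2=1.
So Y = 1. (Without the fault it would be 0.)

1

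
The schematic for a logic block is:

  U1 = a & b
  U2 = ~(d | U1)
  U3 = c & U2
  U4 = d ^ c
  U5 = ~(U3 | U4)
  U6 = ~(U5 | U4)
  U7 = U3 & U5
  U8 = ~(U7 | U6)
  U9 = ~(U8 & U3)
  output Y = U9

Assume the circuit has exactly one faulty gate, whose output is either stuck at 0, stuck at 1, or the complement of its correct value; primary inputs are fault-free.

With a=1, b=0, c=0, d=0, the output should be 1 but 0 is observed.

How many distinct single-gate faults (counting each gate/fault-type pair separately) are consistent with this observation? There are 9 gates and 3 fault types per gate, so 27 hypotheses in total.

Fault-free: U1=0, U2=1, U3=0, U4=0, U5=1, U6=0, U7=0, U8=1, U9=1 → 1. Observed 0.
  U1: none of the 3 fault types match ✗
  U2: none of the 3 fault types match ✗
  U3: none of the 3 fault types match ✗
  U4: none of the 3 fault types match ✗
  U5: none of the 3 fault types match ✗
  U6: none of the 3 fault types match ✗
  U7: none of the 3 fault types match ✗
  U8: none of the 3 fault types match ✗
  U9: stuck-at-0, inverted output ✓; others ✗
Consistent faults: {U9 stuck-at-0, U9 inverted output} — 2 in all.

2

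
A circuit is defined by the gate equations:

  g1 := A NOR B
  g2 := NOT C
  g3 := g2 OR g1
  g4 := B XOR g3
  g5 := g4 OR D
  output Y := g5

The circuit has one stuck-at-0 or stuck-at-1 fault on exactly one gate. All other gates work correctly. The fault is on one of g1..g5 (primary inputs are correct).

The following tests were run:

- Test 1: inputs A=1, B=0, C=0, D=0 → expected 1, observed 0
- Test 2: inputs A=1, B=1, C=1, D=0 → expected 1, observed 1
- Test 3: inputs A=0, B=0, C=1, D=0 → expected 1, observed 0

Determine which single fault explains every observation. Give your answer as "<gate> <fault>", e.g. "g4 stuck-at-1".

Fault-free values for test 1 (A=1, B=0, C=0, D=0): g1=0, g2=1, g3=1, g4=1, g5=1, giving Y=1. Observed 0.
Test 1: faults giving observed 0 are {g2 stuck-at-0, g3 stuck-at-0, g4 stuck-at-0, g5 stuck-at-0}.
Test 2 (A=1, B=1, C=1, D=0): fault-free g1=0, g2=0, g3=0, g4=1, g5=1 → 1; observed 1. Eliminates g4 stuck-at-0, g5 stuck-at-0.
Test 3 (A=0, B=0, C=1, D=0): fault-free g1=1, g2=0, g3=1, g4=1, g5=1 → 1; observed 0. Eliminates g2 stuck-at-0.
Only g3 stuck-at-0 is consistent with every test.

g3 stuck-at-0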